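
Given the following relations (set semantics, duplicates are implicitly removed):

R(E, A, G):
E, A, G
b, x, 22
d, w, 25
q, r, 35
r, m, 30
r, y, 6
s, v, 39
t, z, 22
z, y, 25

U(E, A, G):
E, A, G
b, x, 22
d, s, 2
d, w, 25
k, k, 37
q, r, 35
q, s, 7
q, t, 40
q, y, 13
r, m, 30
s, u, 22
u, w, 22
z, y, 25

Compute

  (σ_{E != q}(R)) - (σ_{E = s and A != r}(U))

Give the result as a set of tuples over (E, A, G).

Apply σ_{E != q}; surviving tuples: {(b, x, 22), (d, w, 25), (r, m, 30), (r, y, 6), (s, v, 39), (t, z, 22), (z, y, 25)}
Apply σ_{E = s and A != r}; surviving tuples: {(s, u, 22)}
Difference: {(b, x, 22), (d, w, 25), (r, m, 30), (r, y, 6), (s, v, 39), (t, z, 22), (z, y, 25)} with {(s, u, 22)} → {(b, x, 22), (d, w, 25), (r, m, 30), (r, y, 6), (s, v, 39), (t, z, 22), (z, y, 25)}

{(b, x, 22), (d, w, 25), (r, m, 30), (r, y, 6), (s, v, 39), (t, z, 22), (z, y, 25)}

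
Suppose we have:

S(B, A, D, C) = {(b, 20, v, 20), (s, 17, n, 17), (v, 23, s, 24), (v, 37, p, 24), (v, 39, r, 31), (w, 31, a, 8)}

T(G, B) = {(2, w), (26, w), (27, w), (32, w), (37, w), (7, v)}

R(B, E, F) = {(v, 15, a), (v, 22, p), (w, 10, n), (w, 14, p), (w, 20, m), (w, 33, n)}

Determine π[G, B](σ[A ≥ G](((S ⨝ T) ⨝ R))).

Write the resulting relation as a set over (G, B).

{(2, w), (26, w), (27, w), (7, v)}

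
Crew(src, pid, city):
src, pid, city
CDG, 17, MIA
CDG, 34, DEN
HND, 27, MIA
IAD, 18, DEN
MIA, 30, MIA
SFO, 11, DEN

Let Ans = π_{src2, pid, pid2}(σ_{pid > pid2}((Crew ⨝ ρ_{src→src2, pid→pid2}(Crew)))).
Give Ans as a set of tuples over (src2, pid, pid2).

ρ[src→src2, pid→pid2]: schema becomes (src2, pid2, city); tuples unchanged.
Natural join on city: {(CDG, 17, MIA, CDG, 17), (CDG, 17, MIA, HND, 27), (CDG, 17, MIA, MIA, 30), (CDG, 34, DEN, CDG, 34), (CDG, 34, DEN, IAD, 18), (CDG, 34, DEN, SFO, 11), (HND, 27, MIA, CDG, 17), (HND, 27, MIA, HND, 27), (HND, 27, MIA, MIA, 30), (IAD, 18, DEN, CDG, 34), (IAD, 18, DEN, IAD, 18), (IAD, 18, DEN, SFO, 11), (MIA, 30, MIA, CDG, 17), (MIA, 30, MIA, HND, 27), (MIA, 30, MIA, MIA, 30), (SFO, 11, DEN, CDG, 34), (SFO, 11, DEN, IAD, 18), (SFO, 11, DEN, SFO, 11)}
Selection pid > pid2: {(CDG, 34, DEN, IAD, 18), (CDG, 34, DEN, SFO, 11), (HND, 27, MIA, CDG, 17), (IAD, 18, DEN, SFO, 11), (MIA, 30, MIA, CDG, 17), (MIA, 30, MIA, HND, 27)}
Keep only column(s) src2, pid, pid2: {(CDG, 27, 17), (CDG, 30, 17), (HND, 30, 27), (IAD, 34, 18), (SFO, 18, 11), (SFO, 34, 11)}

{(CDG, 27, 17), (CDG, 30, 17), (HND, 30, 27), (IAD, 34, 18), (SFO, 18, 11), (SFO, 34, 11)}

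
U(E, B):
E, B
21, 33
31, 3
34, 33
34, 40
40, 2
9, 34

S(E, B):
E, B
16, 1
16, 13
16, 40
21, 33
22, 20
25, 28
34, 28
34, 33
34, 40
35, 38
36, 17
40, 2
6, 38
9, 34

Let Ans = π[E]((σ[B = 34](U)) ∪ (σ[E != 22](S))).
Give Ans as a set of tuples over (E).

Apply σ_{B = 34}; surviving tuples: {(9, 34)}
Apply σ_{E != 22}; surviving tuples: {(16, 1), (16, 13), (16, 40), (21, 33), (25, 28), (34, 28), (34, 33), (34, 40), (35, 38), (36, 17), (40, 2), (6, 38), (9, 34)}
Set union of the two operands is {(16, 1), (16, 13), (16, 40), (21, 33), (25, 28), (34, 28), (34, 33), (34, 40), (35, 38), (36, 17), (40, 2), (6, 38), (9, 34)}.
Projecting to E (4 duplicate(s) eliminated): {16, 21, 25, 34, 35, 36, 40, 6, 9}

{16, 21, 25, 34, 35, 36, 40, 6, 9}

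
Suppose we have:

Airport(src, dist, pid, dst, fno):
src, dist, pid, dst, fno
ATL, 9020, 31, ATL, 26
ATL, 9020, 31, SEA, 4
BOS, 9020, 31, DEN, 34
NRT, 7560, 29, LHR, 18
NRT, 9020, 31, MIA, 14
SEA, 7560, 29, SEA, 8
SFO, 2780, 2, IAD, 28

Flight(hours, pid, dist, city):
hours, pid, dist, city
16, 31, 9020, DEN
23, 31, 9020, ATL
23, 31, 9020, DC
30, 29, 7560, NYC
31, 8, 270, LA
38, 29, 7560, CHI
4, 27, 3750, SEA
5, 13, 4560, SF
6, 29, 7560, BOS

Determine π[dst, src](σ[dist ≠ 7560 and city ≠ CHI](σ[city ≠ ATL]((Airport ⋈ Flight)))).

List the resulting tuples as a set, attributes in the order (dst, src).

{(ATL, ATL), (DEN, BOS), (MIA, NRT), (SEA, ATL)}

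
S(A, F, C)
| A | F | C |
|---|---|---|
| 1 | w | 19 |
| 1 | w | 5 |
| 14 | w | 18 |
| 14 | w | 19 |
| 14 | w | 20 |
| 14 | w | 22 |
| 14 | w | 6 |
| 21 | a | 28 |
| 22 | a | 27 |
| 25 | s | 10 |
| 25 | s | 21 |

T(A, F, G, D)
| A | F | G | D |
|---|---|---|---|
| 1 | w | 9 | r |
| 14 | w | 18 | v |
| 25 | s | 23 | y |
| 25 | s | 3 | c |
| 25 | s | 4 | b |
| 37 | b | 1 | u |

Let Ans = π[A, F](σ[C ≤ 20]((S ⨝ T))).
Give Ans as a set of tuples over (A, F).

{(1, w), (14, w), (25, s)}

S ⋈ T (natural join on A, F): {(1, w, 19, 9, r), (1, w, 5, 9, r), (14, w, 18, 18, v), (14, w, 19, 18, v), (14, w, 20, 18, v), (14, w, 22, 18, v), (14, w, 6, 18, v), (25, s, 10, 23, y), (25, s, 10, 3, c), (25, s, 10, 4, b), (25, s, 21, 23, y), (25, s, 21, 3, c), (25, s, 21, 4, b)}
Selection C ≤ 20: {(1, w, 19, 9, r), (1, w, 5, 9, r), (14, w, 18, 18, v), (14, w, 19, 18, v), (14, w, 20, 18, v), (14, w, 6, 18, v), (25, s, 10, 23, y), (25, s, 10, 3, c), (25, s, 10, 4, b)}
Keep only column(s) A, F (6 duplicate(s) eliminated): {(1, w), (14, w), (25, s)}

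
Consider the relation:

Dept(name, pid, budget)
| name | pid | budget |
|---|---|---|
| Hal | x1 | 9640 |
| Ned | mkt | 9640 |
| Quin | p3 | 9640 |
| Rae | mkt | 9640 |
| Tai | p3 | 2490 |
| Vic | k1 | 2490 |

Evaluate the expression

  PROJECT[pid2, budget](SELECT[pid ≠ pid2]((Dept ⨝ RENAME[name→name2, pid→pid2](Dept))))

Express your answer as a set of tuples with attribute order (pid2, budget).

{(k1, 2490), (mkt, 9640), (p3, 2490), (p3, 9640), (x1, 9640)}

ρ[name→name2, pid→pid2]: schema becomes (name2, pid2, budget); tuples unchanged.
Joining Dept and RENAME[name→name2, pid→pid2](Dept) on budget yields {(Hal, x1, 9640, Hal, x1), (Hal, x1, 9640, Ned, mkt), (Hal, x1, 9640, Quin, p3), (Hal, x1, 9640, Rae, mkt), (Ned, mkt, 9640, Hal, x1), (Ned, mkt, 9640, Ned, mkt), (Ned, mkt, 9640, Quin, p3), (Ned, mkt, 9640, Rae, mkt), (Quin, p3, 9640, Hal, x1), (Quin, p3, 9640, Ned, mkt), (Quin, p3, 9640, Quin, p3), (Quin, p3, 9640, Rae, mkt), (Rae, mkt, 9640, Hal, x1), (Rae, mkt, 9640, Ned, mkt), (Rae, mkt, 9640, Quin, p3), (Rae, mkt, 9640, Rae, mkt), (Tai, p3, 2490, Tai, p3), (Tai, p3, 2490, Vic, k1), (Vic, k1, 2490, Tai, p3), (Vic, k1, 2490, Vic, k1)}.
σ[pid ≠ pid2]: keep tuples satisfying pid ≠ pid2 → {(Hal, x1, 9640, Ned, mkt), (Hal, x1, 9640, Quin, p3), (Hal, x1, 9640, Rae, mkt), (Ned, mkt, 9640, Hal, x1), (Ned, mkt, 9640, Quin, p3), (Quin, p3, 9640, Hal, x1), (Quin, p3, 9640, Ned, mkt), (Quin, p3, 9640, Rae, mkt), (Rae, mkt, 9640, Hal, x1), (Rae, mkt, 9640, Quin, p3), (Tai, p3, 2490, Vic, k1), (Vic, k1, 2490, Tai, p3)}
Projecting to pid2, budget (7 duplicate(s) eliminated): {(k1, 2490), (mkt, 9640), (p3, 2490), (p3, 9640), (x1, 9640)}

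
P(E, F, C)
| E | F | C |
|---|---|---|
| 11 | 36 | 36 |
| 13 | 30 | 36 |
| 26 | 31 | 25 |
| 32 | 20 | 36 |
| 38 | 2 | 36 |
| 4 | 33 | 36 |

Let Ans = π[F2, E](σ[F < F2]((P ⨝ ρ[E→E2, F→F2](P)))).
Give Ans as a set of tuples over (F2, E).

{(20, 38), (30, 32), (30, 38), (33, 13), (33, 32), (33, 38), (36, 13), (36, 32), (36, 38), (36, 4)}

ρ[E→E2, F→F2]: schema becomes (E2, F2, C); tuples unchanged.
Natural join on C: {(11, 36, 36, 11, 36), (11, 36, 36, 13, 30), (11, 36, 36, 32, 20), (11, 36, 36, 38, 2), (11, 36, 36, 4, 33), (13, 30, 36, 11, 36), (13, 30, 36, 13, 30), (13, 30, 36, 32, 20), (13, 30, 36, 38, 2), (13, 30, 36, 4, 33), (26, 31, 25, 26, 31), (32, 20, 36, 11, 36), (32, 20, 36, 13, 30), (32, 20, 36, 32, 20), (32, 20, 36, 38, 2), (32, 20, 36, 4, 33), (38, 2, 36, 11, 36), (38, 2, 36, 13, 30), (38, 2, 36, 32, 20), (38, 2, 36, 38, 2), (38, 2, 36, 4, 33), (4, 33, 36, 11, 36), (4, 33, 36, 13, 30), (4, 33, 36, 32, 20), (4, 33, 36, 38, 2), (4, 33, 36, 4, 33)}
Selection F < F2: {(13, 30, 36, 11, 36), (13, 30, 36, 4, 33), (32, 20, 36, 11, 36), (32, 20, 36, 13, 30), (32, 20, 36, 4, 33), (38, 2, 36, 11, 36), (38, 2, 36, 13, 30), (38, 2, 36, 32, 20), (38, 2, 36, 4, 33), (4, 33, 36, 11, 36)}
π[F2, E]: project onto (F2, E) → {(20, 38), (30, 32), (30, 38), (33, 13), (33, 32), (33, 38), (36, 13), (36, 32), (36, 38), (36, 4)}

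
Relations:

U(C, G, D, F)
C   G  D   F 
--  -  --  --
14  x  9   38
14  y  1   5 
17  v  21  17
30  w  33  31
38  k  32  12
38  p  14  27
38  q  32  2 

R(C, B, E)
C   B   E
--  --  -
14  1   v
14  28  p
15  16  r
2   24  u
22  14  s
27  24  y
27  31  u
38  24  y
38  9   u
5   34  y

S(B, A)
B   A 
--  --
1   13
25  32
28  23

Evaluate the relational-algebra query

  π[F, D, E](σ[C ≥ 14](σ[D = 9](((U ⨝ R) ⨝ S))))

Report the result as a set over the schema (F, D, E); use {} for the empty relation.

{(38, 9, p), (38, 9, v)}

Natural join on C: {(14, x, 9, 38, 1, v), (14, x, 9, 38, 28, p), (14, y, 1, 5, 1, v), (14, y, 1, 5, 28, p), (38, k, 32, 12, 24, y), (38, k, 32, 12, 9, u), (38, p, 14, 27, 24, y), (38, p, 14, 27, 9, u), (38, q, 32, 2, 24, y), (38, q, 32, 2, 9, u)}
Natural join on B: {(14, x, 9, 38, 1, v, 13), (14, x, 9, 38, 28, p, 23), (14, y, 1, 5, 1, v, 13), (14, y, 1, 5, 28, p, 23)}
Selection D = 9: {(14, x, 9, 38, 1, v, 13), (14, x, 9, 38, 28, p, 23)}
Selection C ≥ 14: {(14, x, 9, 38, 1, v, 13), (14, x, 9, 38, 28, p, 23)}
Projecting to F, D, E: {(38, 9, p), (38, 9, v)}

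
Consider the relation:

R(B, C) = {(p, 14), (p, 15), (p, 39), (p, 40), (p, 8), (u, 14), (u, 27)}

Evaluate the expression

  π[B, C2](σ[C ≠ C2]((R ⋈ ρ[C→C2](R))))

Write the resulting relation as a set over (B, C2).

ρ[C→C2]: schema becomes (B, C2); tuples unchanged.
R ⋈ ρ[C→C2](R) (natural join on B): {(p, 14, 14), (p, 14, 15), (p, 14, 39), (p, 14, 40), (p, 14, 8), (p, 15, 14), (p, 15, 15), (p, 15, 39), (p, 15, 40), (p, 15, 8), (p, 39, 14), (p, 39, 15), (p, 39, 39), (p, 39, 40), (p, 39, 8), (p, 40, 14), (p, 40, 15), (p, 40, 39), (p, 40, 40), (p, 40, 8), (p, 8, 14), (p, 8, 15), (p, 8, 39), (p, 8, 40), (p, 8, 8), (u, 14, 14), (u, 14, 27), (u, 27, 14), (u, 27, 27)}
Apply σ_{C ≠ C2}; surviving tuples: {(p, 14, 15), (p, 14, 39), (p, 14, 40), (p, 14, 8), (p, 15, 14), (p, 15, 39), (p, 15, 40), (p, 15, 8), (p, 39, 14), (p, 39, 15), (p, 39, 40), (p, 39, 8), (p, 40, 14), (p, 40, 15), (p, 40, 39), (p, 40, 8), (p, 8, 14), (p, 8, 15), (p, 8, 39), (p, 8, 40), (u, 14, 27), (u, 27, 14)}
Projecting to B, C2 (15 duplicate(s) eliminated): {(p, 14), (p, 15), (p, 39), (p, 40), (p, 8), (u, 14), (u, 27)}

{(p, 14), (p, 15), (p, 39), (p, 40), (p, 8), (u, 14), (u, 27)}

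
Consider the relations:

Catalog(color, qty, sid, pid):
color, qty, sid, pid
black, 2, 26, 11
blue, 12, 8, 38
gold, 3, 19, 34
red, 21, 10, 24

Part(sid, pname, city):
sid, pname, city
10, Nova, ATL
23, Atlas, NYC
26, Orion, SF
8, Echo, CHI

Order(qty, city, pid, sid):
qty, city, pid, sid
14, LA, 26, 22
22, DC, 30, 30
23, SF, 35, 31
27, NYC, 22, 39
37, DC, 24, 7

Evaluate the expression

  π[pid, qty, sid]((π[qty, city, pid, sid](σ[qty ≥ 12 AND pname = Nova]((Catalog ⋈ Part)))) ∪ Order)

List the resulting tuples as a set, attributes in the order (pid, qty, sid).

{(22, 27, 39), (24, 21, 10), (24, 37, 7), (26, 14, 22), (30, 22, 30), (35, 23, 31)}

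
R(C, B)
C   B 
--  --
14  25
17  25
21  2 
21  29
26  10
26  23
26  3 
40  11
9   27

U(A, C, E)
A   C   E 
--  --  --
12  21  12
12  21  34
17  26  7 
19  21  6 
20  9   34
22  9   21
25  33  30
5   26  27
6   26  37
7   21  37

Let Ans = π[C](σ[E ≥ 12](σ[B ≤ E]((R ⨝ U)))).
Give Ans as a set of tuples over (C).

{21, 26, 9}

Natural join on C: {(21, 2, 12, 12), (21, 2, 12, 34), (21, 2, 19, 6), (21, 2, 7, 37), (21, 29, 12, 12), (21, 29, 12, 34), (21, 29, 19, 6), (21, 29, 7, 37), (26, 10, 17, 7), (26, 10, 5, 27), (26, 10, 6, 37), (26, 23, 17, 7), (26, 23, 5, 27), (26, 23, 6, 37), (26, 3, 17, 7), (26, 3, 5, 27), (26, 3, 6, 37), (9, 27, 20, 34), (9, 27, 22, 21)}
Filtering on B ≤ E leaves {(21, 2, 12, 12), (21, 2, 12, 34), (21, 2, 19, 6), (21, 2, 7, 37), (21, 29, 12, 34), (21, 29, 7, 37), (26, 10, 5, 27), (26, 10, 6, 37), (26, 23, 5, 27), (26, 23, 6, 37), (26, 3, 17, 7), (26, 3, 5, 27), (26, 3, 6, 37), (9, 27, 20, 34)}.
Filtering on E ≥ 12 leaves {(21, 2, 12, 12), (21, 2, 12, 34), (21, 2, 7, 37), (21, 29, 12, 34), (21, 29, 7, 37), (26, 10, 5, 27), (26, 10, 6, 37), (26, 23, 5, 27), (26, 23, 6, 37), (26, 3, 5, 27), (26, 3, 6, 37), (9, 27, 20, 34)}.
π[C]: project onto (C) (9 duplicate(s) eliminated) → {21, 26, 9}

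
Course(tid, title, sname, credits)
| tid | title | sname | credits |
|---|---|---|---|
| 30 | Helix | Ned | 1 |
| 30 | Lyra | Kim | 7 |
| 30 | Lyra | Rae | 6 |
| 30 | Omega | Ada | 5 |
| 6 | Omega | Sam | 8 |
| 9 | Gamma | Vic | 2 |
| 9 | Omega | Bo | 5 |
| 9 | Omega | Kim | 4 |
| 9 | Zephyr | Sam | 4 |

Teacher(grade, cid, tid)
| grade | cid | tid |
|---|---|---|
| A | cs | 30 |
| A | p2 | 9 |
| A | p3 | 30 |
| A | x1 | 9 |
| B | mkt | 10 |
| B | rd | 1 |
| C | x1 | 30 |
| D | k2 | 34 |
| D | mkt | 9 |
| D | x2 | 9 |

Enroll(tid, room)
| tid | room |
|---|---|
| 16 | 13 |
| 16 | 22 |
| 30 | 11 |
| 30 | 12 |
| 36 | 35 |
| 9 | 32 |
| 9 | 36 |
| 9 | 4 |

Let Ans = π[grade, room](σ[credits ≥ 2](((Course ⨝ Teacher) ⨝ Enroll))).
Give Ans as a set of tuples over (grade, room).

{(A, 11), (A, 12), (A, 32), (A, 36), (A, 4), (C, 11), (C, 12), (D, 32), (D, 36), (D, 4)}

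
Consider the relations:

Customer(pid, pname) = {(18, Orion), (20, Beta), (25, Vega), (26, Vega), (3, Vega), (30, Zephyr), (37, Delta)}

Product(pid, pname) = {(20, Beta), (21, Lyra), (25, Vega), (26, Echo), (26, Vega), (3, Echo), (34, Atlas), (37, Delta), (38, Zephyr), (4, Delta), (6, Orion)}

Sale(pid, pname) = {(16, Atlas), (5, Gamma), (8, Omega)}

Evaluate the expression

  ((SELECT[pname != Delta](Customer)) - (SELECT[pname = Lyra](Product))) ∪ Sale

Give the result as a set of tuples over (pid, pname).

{(16, Atlas), (18, Orion), (20, Beta), (25, Vega), (26, Vega), (3, Vega), (30, Zephyr), (5, Gamma), (8, Omega)}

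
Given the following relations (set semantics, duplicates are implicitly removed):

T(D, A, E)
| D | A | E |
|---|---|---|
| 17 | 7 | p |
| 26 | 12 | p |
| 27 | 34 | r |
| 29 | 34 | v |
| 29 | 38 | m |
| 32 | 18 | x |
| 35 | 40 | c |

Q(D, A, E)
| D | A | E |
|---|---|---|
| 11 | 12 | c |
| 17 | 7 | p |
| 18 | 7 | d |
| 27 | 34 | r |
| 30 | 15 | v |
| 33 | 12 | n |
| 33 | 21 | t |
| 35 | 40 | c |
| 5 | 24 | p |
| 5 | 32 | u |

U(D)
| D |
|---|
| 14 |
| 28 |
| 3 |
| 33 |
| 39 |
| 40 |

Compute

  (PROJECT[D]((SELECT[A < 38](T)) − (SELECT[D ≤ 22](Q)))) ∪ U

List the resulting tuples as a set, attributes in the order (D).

Filtering on A < 38 leaves {(17, 7, p), (26, 12, p), (27, 34, r), (29, 34, v), (32, 18, x)}.
Filtering on D ≤ 22 leaves {(11, 12, c), (17, 7, p), (18, 7, d), (5, 24, p), (5, 32, u)}.
Taking the difference: {(26, 12, p), (27, 34, r), (29, 34, v), (32, 18, x)}
π_{D} gives {26, 27, 29, 32}.
Taking the union: {14, 26, 27, 28, 29, 3, 32, 33, 39, 40}

{14, 26, 27, 28, 29, 3, 32, 33, 39, 40}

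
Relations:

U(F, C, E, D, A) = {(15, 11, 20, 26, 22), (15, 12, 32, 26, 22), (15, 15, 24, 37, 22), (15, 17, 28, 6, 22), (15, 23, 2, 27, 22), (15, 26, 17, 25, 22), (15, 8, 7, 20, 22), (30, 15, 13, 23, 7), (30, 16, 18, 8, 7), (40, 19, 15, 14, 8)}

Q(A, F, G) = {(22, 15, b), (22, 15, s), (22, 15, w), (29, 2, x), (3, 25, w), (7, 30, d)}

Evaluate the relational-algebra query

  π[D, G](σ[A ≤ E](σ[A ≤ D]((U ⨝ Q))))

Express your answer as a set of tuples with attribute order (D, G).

{(23, d), (26, b), (26, s), (26, w), (37, b), (37, s), (37, w), (8, d)}

Natural join on F, A: {(15, 11, 20, 26, 22, b), (15, 11, 20, 26, 22, s), (15, 11, 20, 26, 22, w), (15, 12, 32, 26, 22, b), (15, 12, 32, 26, 22, s), (15, 12, 32, 26, 22, w), (15, 15, 24, 37, 22, b), (15, 15, 24, 37, 22, s), (15, 15, 24, 37, 22, w), (15, 17, 28, 6, 22, b), (15, 17, 28, 6, 22, s), (15, 17, 28, 6, 22, w), (15, 23, 2, 27, 22, b), (15, 23, 2, 27, 22, s), (15, 23, 2, 27, 22, w), (15, 26, 17, 25, 22, b), (15, 26, 17, 25, 22, s), (15, 26, 17, 25, 22, w), (15, 8, 7, 20, 22, b), (15, 8, 7, 20, 22, s), (15, 8, 7, 20, 22, w), (30, 15, 13, 23, 7, d), (30, 16, 18, 8, 7, d)}
Filtering on A ≤ D leaves {(15, 11, 20, 26, 22, b), (15, 11, 20, 26, 22, s), (15, 11, 20, 26, 22, w), (15, 12, 32, 26, 22, b), (15, 12, 32, 26, 22, s), (15, 12, 32, 26, 22, w), (15, 15, 24, 37, 22, b), (15, 15, 24, 37, 22, s), (15, 15, 24, 37, 22, w), (15, 23, 2, 27, 22, b), (15, 23, 2, 27, 22, s), (15, 23, 2, 27, 22, w), (15, 26, 17, 25, 22, b), (15, 26, 17, 25, 22, s), (15, 26, 17, 25, 22, w), (30, 15, 13, 23, 7, d), (30, 16, 18, 8, 7, d)}.
Filtering on A ≤ E leaves {(15, 12, 32, 26, 22, b), (15, 12, 32, 26, 22, s), (15, 12, 32, 26, 22, w), (15, 15, 24, 37, 22, b), (15, 15, 24, 37, 22, s), (15, 15, 24, 37, 22, w), (30, 15, 13, 23, 7, d), (30, 16, 18, 8, 7, d)}.
Keep only column(s) D, G: {(23, d), (26, b), (26, s), (26, w), (37, b), (37, s), (37, w), (8, d)}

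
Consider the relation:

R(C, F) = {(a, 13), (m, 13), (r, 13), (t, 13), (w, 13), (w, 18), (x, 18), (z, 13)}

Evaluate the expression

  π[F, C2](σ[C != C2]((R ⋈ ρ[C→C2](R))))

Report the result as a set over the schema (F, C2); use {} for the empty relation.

{(13, a), (13, m), (13, r), (13, t), (13, w), (13, z), (18, w), (18, x)}

ρ[C→C2]: schema becomes (C2, F); tuples unchanged.
Joining R and ρ[C→C2](R) on F yields {(a, 13, a), (a, 13, m), (a, 13, r), (a, 13, t), (a, 13, w), (a, 13, z), (m, 13, a), (m, 13, m), (m, 13, r), (m, 13, t), (m, 13, w), (m, 13, z), (r, 13, a), (r, 13, m), (r, 13, r), (r, 13, t), (r, 13, w), (r, 13, z), (t, 13, a), (t, 13, m), (t, 13, r), (t, 13, t), (t, 13, w), (t, 13, z), (w, 13, a), (w, 13, m), (w, 13, r), (w, 13, t), (w, 13, w), (w, 13, z), (w, 18, w), (w, 18, x), (x, 18, w), (x, 18, x), (z, 13, a), (z, 13, m), (z, 13, r), (z, 13, t), (z, 13, w), (z, 13, z)}.
Selection C != C2: {(a, 13, m), (a, 13, r), (a, 13, t), (a, 13, w), (a, 13, z), (m, 13, a), (m, 13, r), (m, 13, t), (m, 13, w), (m, 13, z), (r, 13, a), (r, 13, m), (r, 13, t), (r, 13, w), (r, 13, z), (t, 13, a), (t, 13, m), (t, 13, r), (t, 13, w), (t, 13, z), (w, 13, a), (w, 13, m), (w, 13, r), (w, 13, t), (w, 13, z), (w, 18, x), (x, 18, w), (z, 13, a), (z, 13, m), (z, 13, r), (z, 13, t), (z, 13, w)}
π[F, C2]: project onto (F, C2) (24 duplicate(s) eliminated) → {(13, a), (13, m), (13, r), (13, t), (13, w), (13, z), (18, w), (18, x)}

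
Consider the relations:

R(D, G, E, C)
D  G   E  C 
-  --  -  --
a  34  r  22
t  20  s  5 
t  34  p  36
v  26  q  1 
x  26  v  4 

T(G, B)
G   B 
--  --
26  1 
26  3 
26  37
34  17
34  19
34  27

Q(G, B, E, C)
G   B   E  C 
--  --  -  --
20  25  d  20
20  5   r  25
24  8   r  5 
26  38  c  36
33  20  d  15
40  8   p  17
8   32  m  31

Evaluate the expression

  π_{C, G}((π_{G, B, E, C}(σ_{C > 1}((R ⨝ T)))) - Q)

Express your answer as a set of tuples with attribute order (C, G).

Joining R and T on G yields {(a, 34, r, 22, 17), (a, 34, r, 22, 19), (a, 34, r, 22, 27), (t, 34, p, 36, 17), (t, 34, p, 36, 19), (t, 34, p, 36, 27), (v, 26, q, 1, 1), (v, 26, q, 1, 3), (v, 26, q, 1, 37), (x, 26, v, 4, 1), (x, 26, v, 4, 3), (x, 26, v, 4, 37)}.
Filtering on C > 1 leaves {(a, 34, r, 22, 17), (a, 34, r, 22, 19), (a, 34, r, 22, 27), (t, 34, p, 36, 17), (t, 34, p, 36, 19), (t, 34, p, 36, 27), (x, 26, v, 4, 1), (x, 26, v, 4, 3), (x, 26, v, 4, 37)}.
Keep only column(s) G, B, E, C: {(26, 1, v, 4), (26, 3, v, 4), (26, 37, v, 4), (34, 17, p, 36), (34, 17, r, 22), (34, 19, p, 36), (34, 19, r, 22), (34, 27, p, 36), (34, 27, r, 22)}
Set difference of the two operands is {(26, 1, v, 4), (26, 3, v, 4), (26, 37, v, 4), (34, 17, p, 36), (34, 17, r, 22), (34, 19, p, 36), (34, 19, r, 22), (34, 27, p, 36), (34, 27, r, 22)}.
Keep only column(s) C, G (6 duplicate(s) eliminated): {(22, 34), (36, 34), (4, 26)}

{(22, 34), (36, 34), (4, 26)}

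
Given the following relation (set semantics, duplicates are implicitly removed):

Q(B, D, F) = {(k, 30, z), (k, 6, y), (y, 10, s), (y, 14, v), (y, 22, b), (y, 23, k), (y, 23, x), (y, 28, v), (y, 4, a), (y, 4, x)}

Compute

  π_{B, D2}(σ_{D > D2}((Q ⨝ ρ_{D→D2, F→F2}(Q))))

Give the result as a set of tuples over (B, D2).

ρ[D→D2, F→F2]: schema becomes (B, D2, F2); tuples unchanged.
Natural join on B: {(k, 30, z, 30, z), (k, 30, z, 6, y), (k, 6, y, 30, z), (k, 6, y, 6, y), (y, 10, s, 10, s), (y, 10, s, 14, v), (y, 10, s, 22, b), (y, 10, s, 23, k), (y, 10, s, 23, x), (y, 10, s, 28, v), (y, 10, s, 4, a), (y, 10, s, 4, x), (y, 14, v, 10, s), (y, 14, v, 14, v), (y, 14, v, 22, b), (y, 14, v, 23, k), (y, 14, v, 23, x), (y, 14, v, 28, v), (y, 14, v, 4, a), (y, 14, v, 4, x), (y, 22, b, 10, s), (y, 22, b, 14, v), (y, 22, b, 22, b), (y, 22, b, 23, k), (y, 22, b, 23, x), (y, 22, b, 28, v), (y, 22, b, 4, a), (y, 22, b, 4, x), (y, 23, k, 10, s), (y, 23, k, 14, v), (y, 23, k, 22, b), (y, 23, k, 23, k), (y, 23, k, 23, x), (y, 23, k, 28, v), (y, 23, k, 4, a), (y, 23, k, 4, x), (y, 23, x, 10, s), (y, 23, x, 14, v), (y, 23, x, 22, b), (y, 23, x, 23, k), (y, 23, x, 23, x), (y, 23, x, 28, v), (y, 23, x, 4, a), (y, 23, x, 4, x), (y, 28, v, 10, s), (y, 28, v, 14, v), (y, 28, v, 22, b), (y, 28, v, 23, k), (y, 28, v, 23, x), (y, 28, v, 28, v), (y, 28, v, 4, a), (y, 28, v, 4, x), (y, 4, a, 10, s), (y, 4, a, 14, v), (y, 4, a, 22, b), (y, 4, a, 23, k), (y, 4, a, 23, x), (y, 4, a, 28, v), (y, 4, a, 4, a), (y, 4, a, 4, x), (y, 4, x, 10, s), (y, 4, x, 14, v), (y, 4, x, 22, b), (y, 4, x, 23, k), (y, 4, x, 23, x), (y, 4, x, 28, v), (y, 4, x, 4, a), (y, 4, x, 4, x)}
Selection D > D2: {(k, 30, z, 6, y), (y, 10, s, 4, a), (y, 10, s, 4, x), (y, 14, v, 10, s), (y, 14, v, 4, a), (y, 14, v, 4, x), (y, 22, b, 10, s), (y, 22, b, 14, v), (y, 22, b, 4, a), (y, 22, b, 4, x), (y, 23, k, 10, s), (y, 23, k, 14, v), (y, 23, k, 22, b), (y, 23, k, 4, a), (y, 23, k, 4, x), (y, 23, x, 10, s), (y, 23, x, 14, v), (y, 23, x, 22, b), (y, 23, x, 4, a), (y, 23, x, 4, x), (y, 28, v, 10, s), (y, 28, v, 14, v), (y, 28, v, 22, b), (y, 28, v, 23, k), (y, 28, v, 23, x), (y, 28, v, 4, a), (y, 28, v, 4, x)}
Projecting to B, D2 (21 duplicate(s) eliminated): {(k, 6), (y, 10), (y, 14), (y, 22), (y, 23), (y, 4)}

{(k, 6), (y, 10), (y, 14), (y, 22), (y, 23), (y, 4)}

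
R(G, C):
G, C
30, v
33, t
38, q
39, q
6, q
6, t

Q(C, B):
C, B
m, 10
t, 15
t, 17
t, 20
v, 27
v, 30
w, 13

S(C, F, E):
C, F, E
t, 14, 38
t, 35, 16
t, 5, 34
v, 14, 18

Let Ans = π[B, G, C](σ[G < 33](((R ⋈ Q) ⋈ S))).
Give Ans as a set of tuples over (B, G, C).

Joining R and Q on C yields {(30, v, 27), (30, v, 30), (33, t, 15), (33, t, 17), (33, t, 20), (6, t, 15), (6, t, 17), (6, t, 20)}.
Joining (R ⋈ Q) and S on C yields {(30, v, 27, 14, 18), (30, v, 30, 14, 18), (33, t, 15, 14, 38), (33, t, 15, 35, 16), (33, t, 15, 5, 34), (33, t, 17, 14, 38), (33, t, 17, 35, 16), (33, t, 17, 5, 34), (33, t, 20, 14, 38), (33, t, 20, 35, 16), (33, t, 20, 5, 34), (6, t, 15, 14, 38), (6, t, 15, 35, 16), (6, t, 15, 5, 34), (6, t, 17, 14, 38), (6, t, 17, 35, 16), (6, t, 17, 5, 34), (6, t, 20, 14, 38), (6, t, 20, 35, 16), (6, t, 20, 5, 34)}.
Filtering on G < 33 leaves {(30, v, 27, 14, 18), (30, v, 30, 14, 18), (6, t, 15, 14, 38), (6, t, 15, 35, 16), (6, t, 15, 5, 34), (6, t, 17, 14, 38), (6, t, 17, 35, 16), (6, t, 17, 5, 34), (6, t, 20, 14, 38), (6, t, 20, 35, 16), (6, t, 20, 5, 34)}.
Keep only column(s) B, G, C (6 duplicate(s) eliminated): {(15, 6, t), (17, 6, t), (20, 6, t), (27, 30, v), (30, 30, v)}

{(15, 6, t), (17, 6, t), (20, 6, t), (27, 30, v), (30, 30, v)}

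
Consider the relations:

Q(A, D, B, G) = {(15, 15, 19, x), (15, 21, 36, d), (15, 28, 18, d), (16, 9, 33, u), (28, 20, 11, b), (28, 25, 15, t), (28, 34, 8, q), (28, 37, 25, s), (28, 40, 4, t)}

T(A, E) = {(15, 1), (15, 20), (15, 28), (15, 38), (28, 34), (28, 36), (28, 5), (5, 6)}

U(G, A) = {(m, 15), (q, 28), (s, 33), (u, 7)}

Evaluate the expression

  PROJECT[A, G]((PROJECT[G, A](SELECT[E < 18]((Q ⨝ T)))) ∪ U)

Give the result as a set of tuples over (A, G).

{(15, d), (15, m), (15, x), (28, b), (28, q), (28, s), (28, t), (33, s), (7, u)}

Natural join on A: {(15, 15, 19, x, 1), (15, 15, 19, x, 20), (15, 15, 19, x, 28), (15, 15, 19, x, 38), (15, 21, 36, d, 1), (15, 21, 36, d, 20), (15, 21, 36, d, 28), (15, 21, 36, d, 38), (15, 28, 18, d, 1), (15, 28, 18, d, 20), (15, 28, 18, d, 28), (15, 28, 18, d, 38), (28, 20, 11, b, 34), (28, 20, 11, b, 36), (28, 20, 11, b, 5), (28, 25, 15, t, 34), (28, 25, 15, t, 36), (28, 25, 15, t, 5), (28, 34, 8, q, 34), (28, 34, 8, q, 36), (28, 34, 8, q, 5), (28, 37, 25, s, 34), (28, 37, 25, s, 36), (28, 37, 25, s, 5), (28, 40, 4, t, 34), (28, 40, 4, t, 36), (28, 40, 4, t, 5)}
Filtering on E < 18 leaves {(15, 15, 19, x, 1), (15, 21, 36, d, 1), (15, 28, 18, d, 1), (28, 20, 11, b, 5), (28, 25, 15, t, 5), (28, 34, 8, q, 5), (28, 37, 25, s, 5), (28, 40, 4, t, 5)}.
Projecting to G, A (2 duplicate(s) eliminated): {(b, 28), (d, 15), (q, 28), (s, 28), (t, 28), (x, 15)}
Union: {(b, 28), (d, 15), (q, 28), (s, 28), (t, 28), (x, 15)} with {(m, 15), (q, 28), (s, 33), (u, 7)} → {(b, 28), (d, 15), (m, 15), (q, 28), (s, 28), (s, 33), (t, 28), (u, 7), (x, 15)}
Projecting to A, G: {(15, d), (15, m), (15, x), (28, b), (28, q), (28, s), (28, t), (33, s), (7, u)}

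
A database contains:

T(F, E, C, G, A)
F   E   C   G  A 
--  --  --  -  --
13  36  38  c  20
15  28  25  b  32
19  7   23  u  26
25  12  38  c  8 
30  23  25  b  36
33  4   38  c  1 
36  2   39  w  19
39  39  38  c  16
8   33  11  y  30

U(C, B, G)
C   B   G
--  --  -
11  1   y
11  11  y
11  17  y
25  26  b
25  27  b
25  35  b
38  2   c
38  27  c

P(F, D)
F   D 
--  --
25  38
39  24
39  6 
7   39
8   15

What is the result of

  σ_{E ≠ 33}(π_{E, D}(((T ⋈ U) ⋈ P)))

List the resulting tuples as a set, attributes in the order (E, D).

T ⋈ U (natural join on C, G): {(13, 36, 38, c, 20, 2), (13, 36, 38, c, 20, 27), (15, 28, 25, b, 32, 26), (15, 28, 25, b, 32, 27), (15, 28, 25, b, 32, 35), (25, 12, 38, c, 8, 2), (25, 12, 38, c, 8, 27), (30, 23, 25, b, 36, 26), (30, 23, 25, b, 36, 27), (30, 23, 25, b, 36, 35), (33, 4, 38, c, 1, 2), (33, 4, 38, c, 1, 27), (39, 39, 38, c, 16, 2), (39, 39, 38, c, 16, 27), (8, 33, 11, y, 30, 1), (8, 33, 11, y, 30, 11), (8, 33, 11, y, 30, 17)}
(T ⋈ U) ⋈ P (natural join on F): {(25, 12, 38, c, 8, 2, 38), (25, 12, 38, c, 8, 27, 38), (39, 39, 38, c, 16, 2, 24), (39, 39, 38, c, 16, 2, 6), (39, 39, 38, c, 16, 27, 24), (39, 39, 38, c, 16, 27, 6), (8, 33, 11, y, 30, 1, 15), (8, 33, 11, y, 30, 11, 15), (8, 33, 11, y, 30, 17, 15)}
Keep only column(s) E, D (5 duplicate(s) eliminated): {(12, 38), (33, 15), (39, 24), (39, 6)}
Selection E ≠ 33: {(12, 38), (39, 24), (39, 6)}

{(12, 38), (39, 24), (39, 6)}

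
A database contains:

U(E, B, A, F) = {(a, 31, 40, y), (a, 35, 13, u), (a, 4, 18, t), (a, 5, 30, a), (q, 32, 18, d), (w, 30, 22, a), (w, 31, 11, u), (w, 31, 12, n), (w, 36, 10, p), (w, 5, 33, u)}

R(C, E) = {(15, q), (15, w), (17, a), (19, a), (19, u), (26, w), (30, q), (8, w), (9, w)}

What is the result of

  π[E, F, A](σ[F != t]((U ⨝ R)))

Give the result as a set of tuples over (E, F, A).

Natural join on E: {(a, 31, 40, y, 17), (a, 31, 40, y, 19), (a, 35, 13, u, 17), (a, 35, 13, u, 19), (a, 4, 18, t, 17), (a, 4, 18, t, 19), (a, 5, 30, a, 17), (a, 5, 30, a, 19), (q, 32, 18, d, 15), (q, 32, 18, d, 30), (w, 30, 22, a, 15), (w, 30, 22, a, 26), (w, 30, 22, a, 8), (w, 30, 22, a, 9), (w, 31, 11, u, 15), (w, 31, 11, u, 26), (w, 31, 11, u, 8), (w, 31, 11, u, 9), (w, 31, 12, n, 15), (w, 31, 12, n, 26), (w, 31, 12, n, 8), (w, 31, 12, n, 9), (w, 36, 10, p, 15), (w, 36, 10, p, 26), (w, 36, 10, p, 8), (w, 36, 10, p, 9), (w, 5, 33, u, 15), (w, 5, 33, u, 26), (w, 5, 33, u, 8), (w, 5, 33, u, 9)}
Apply σ_{F != t}; surviving tuples: {(a, 31, 40, y, 17), (a, 31, 40, y, 19), (a, 35, 13, u, 17), (a, 35, 13, u, 19), (a, 5, 30, a, 17), (a, 5, 30, a, 19), (q, 32, 18, d, 15), (q, 32, 18, d, 30), (w, 30, 22, a, 15), (w, 30, 22, a, 26), (w, 30, 22, a, 8), (w, 30, 22, a, 9), (w, 31, 11, u, 15), (w, 31, 11, u, 26), (w, 31, 11, u, 8), (w, 31, 11, u, 9), (w, 31, 12, n, 15), (w, 31, 12, n, 26), (w, 31, 12, n, 8), (w, 31, 12, n, 9), (w, 36, 10, p, 15), (w, 36, 10, p, 26), (w, 36, 10, p, 8), (w, 36, 10, p, 9), (w, 5, 33, u, 15), (w, 5, 33, u, 26), (w, 5, 33, u, 8), (w, 5, 33, u, 9)}
Projecting to E, F, A (19 duplicate(s) eliminated): {(a, a, 30), (a, u, 13), (a, y, 40), (q, d, 18), (w, a, 22), (w, n, 12), (w, p, 10), (w, u, 11), (w, u, 33)}

{(a, a, 30), (a, u, 13), (a, y, 40), (q, d, 18), (w, a, 22), (w, n, 12), (w, p, 10), (w, u, 11), (w, u, 33)}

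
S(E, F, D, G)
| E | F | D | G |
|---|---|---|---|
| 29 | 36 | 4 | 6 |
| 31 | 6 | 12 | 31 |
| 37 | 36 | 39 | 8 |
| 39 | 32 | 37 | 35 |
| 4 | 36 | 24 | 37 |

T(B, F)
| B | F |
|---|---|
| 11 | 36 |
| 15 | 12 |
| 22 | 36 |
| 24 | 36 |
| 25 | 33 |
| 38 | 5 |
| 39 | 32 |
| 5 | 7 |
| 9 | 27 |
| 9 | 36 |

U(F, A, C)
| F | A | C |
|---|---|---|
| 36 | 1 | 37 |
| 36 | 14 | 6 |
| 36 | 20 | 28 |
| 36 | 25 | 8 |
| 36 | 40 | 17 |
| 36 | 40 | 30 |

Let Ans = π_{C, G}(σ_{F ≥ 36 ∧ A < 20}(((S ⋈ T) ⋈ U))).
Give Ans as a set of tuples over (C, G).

S ⋈ T (natural join on F): {(29, 36, 4, 6, 11), (29, 36, 4, 6, 22), (29, 36, 4, 6, 24), (29, 36, 4, 6, 9), (37, 36, 39, 8, 11), (37, 36, 39, 8, 22), (37, 36, 39, 8, 24), (37, 36, 39, 8, 9), (39, 32, 37, 35, 39), (4, 36, 24, 37, 11), (4, 36, 24, 37, 22), (4, 36, 24, 37, 24), (4, 36, 24, 37, 9)}
(S ⋈ T) ⋈ U (natural join on F): {(29, 36, 4, 6, 11, 1, 37), (29, 36, 4, 6, 11, 14, 6), (29, 36, 4, 6, 11, 20, 28), (29, 36, 4, 6, 11, 25, 8), (29, 36, 4, 6, 11, 40, 17), (29, 36, 4, 6, 11, 40, 30), (29, 36, 4, 6, 22, 1, 37), (29, 36, 4, 6, 22, 14, 6), (29, 36, 4, 6, 22, 20, 28), (29, 36, 4, 6, 22, 25, 8), (29, 36, 4, 6, 22, 40, 17), (29, 36, 4, 6, 22, 40, 30), (29, 36, 4, 6, 24, 1, 37), (29, 36, 4, 6, 24, 14, 6), (29, 36, 4, 6, 24, 20, 28), (29, 36, 4, 6, 24, 25, 8), (29, 36, 4, 6, 24, 40, 17), (29, 36, 4, 6, 24, 40, 30), (29, 36, 4, 6, 9, 1, 37), (29, 36, 4, 6, 9, 14, 6), (29, 36, 4, 6, 9, 20, 28), (29, 36, 4, 6, 9, 25, 8), (29, 36, 4, 6, 9, 40, 17), (29, 36, 4, 6, 9, 40, 30), (37, 36, 39, 8, 11, 1, 37), (37, 36, 39, 8, 11, 14, 6), (37, 36, 39, 8, 11, 20, 28), (37, 36, 39, 8, 11, 25, 8), (37, 36, 39, 8, 11, 40, 17), (37, 36, 39, 8, 11, 40, 30), (37, 36, 39, 8, 22, 1, 37), (37, 36, 39, 8, 22, 14, 6), (37, 36, 39, 8, 22, 20, 28), (37, 36, 39, 8, 22, 25, 8), (37, 36, 39, 8, 22, 40, 17), (37, 36, 39, 8, 22, 40, 30), (37, 36, 39, 8, 24, 1, 37), (37, 36, 39, 8, 24, 14, 6), (37, 36, 39, 8, 24, 20, 28), (37, 36, 39, 8, 24, 25, 8), (37, 36, 39, 8, 24, 40, 17), (37, 36, 39, 8, 24, 40, 30), (37, 36, 39, 8, 9, 1, 37), (37, 36, 39, 8, 9, 14, 6), (37, 36, 39, 8, 9, 20, 28), (37, 36, 39, 8, 9, 25, 8), (37, 36, 39, 8, 9, 40, 17), (37, 36, 39, 8, 9, 40, 30), (4, 36, 24, 37, 11, 1, 37), (4, 36, 24, 37, 11, 14, 6), (4, 36, 24, 37, 11, 20, 28), (4, 36, 24, 37, 11, 25, 8), (4, 36, 24, 37, 11, 40, 17), (4, 36, 24, 37, 11, 40, 30), (4, 36, 24, 37, 22, 1, 37), (4, 36, 24, 37, 22, 14, 6), (4, 36, 24, 37, 22, 20, 28), (4, 36, 24, 37, 22, 25, 8), (4, 36, 24, 37, 22, 40, 17), (4, 36, 24, 37, 22, 40, 30), (4, 36, 24, 37, 24, 1, 37), (4, 36, 24, 37, 24, 14, 6), (4, 36, 24, 37, 24, 20, 28), (4, 36, 24, 37, 24, 25, 8), (4, 36, 24, 37, 24, 40, 17), (4, 36, 24, 37, 24, 40, 30), (4, 36, 24, 37, 9, 1, 37), (4, 36, 24, 37, 9, 14, 6), (4, 36, 24, 37, 9, 20, 28), (4, 36, 24, 37, 9, 25, 8), (4, 36, 24, 37, 9, 40, 17), (4, 36, 24, 37, 9, 40, 30)}
σ[F ≥ 36 ∧ A < 20]: keep tuples satisfying F ≥ 36 ∧ A < 20 → {(29, 36, 4, 6, 11, 1, 37), (29, 36, 4, 6, 11, 14, 6), (29, 36, 4, 6, 22, 1, 37), (29, 36, 4, 6, 22, 14, 6), (29, 36, 4, 6, 24, 1, 37), (29, 36, 4, 6, 24, 14, 6), (29, 36, 4, 6, 9, 1, 37), (29, 36, 4, 6, 9, 14, 6), (37, 36, 39, 8, 11, 1, 37), (37, 36, 39, 8, 11, 14, 6), (37, 36, 39, 8, 22, 1, 37), (37, 36, 39, 8, 22, 14, 6), (37, 36, 39, 8, 24, 1, 37), (37, 36, 39, 8, 24, 14, 6), (37, 36, 39, 8, 9, 1, 37), (37, 36, 39, 8, 9, 14, 6), (4, 36, 24, 37, 11, 1, 37), (4, 36, 24, 37, 11, 14, 6), (4, 36, 24, 37, 22, 1, 37), (4, 36, 24, 37, 22, 14, 6), (4, 36, 24, 37, 24, 1, 37), (4, 36, 24, 37, 24, 14, 6), (4, 36, 24, 37, 9, 1, 37), (4, 36, 24, 37, 9, 14, 6)}
Keep only column(s) C, G (18 duplicate(s) eliminated): {(37, 37), (37, 6), (37, 8), (6, 37), (6, 6), (6, 8)}

{(37, 37), (37, 6), (37, 8), (6, 37), (6, 6), (6, 8)}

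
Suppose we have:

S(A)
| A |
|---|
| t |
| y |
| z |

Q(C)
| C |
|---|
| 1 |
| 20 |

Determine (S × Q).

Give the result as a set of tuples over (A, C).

{(t, 1), (t, 20), (y, 1), (y, 20), (z, 1), (z, 20)}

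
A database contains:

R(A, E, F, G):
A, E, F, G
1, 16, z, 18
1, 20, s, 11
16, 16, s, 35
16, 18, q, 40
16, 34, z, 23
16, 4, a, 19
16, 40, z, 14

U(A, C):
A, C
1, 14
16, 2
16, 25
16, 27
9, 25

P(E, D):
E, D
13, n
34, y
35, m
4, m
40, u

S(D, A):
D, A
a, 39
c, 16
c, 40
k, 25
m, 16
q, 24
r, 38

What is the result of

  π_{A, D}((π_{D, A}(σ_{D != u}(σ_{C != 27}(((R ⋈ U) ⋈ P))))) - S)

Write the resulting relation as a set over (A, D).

{(16, y)}

Natural join on A: {(1, 16, z, 18, 14), (1, 20, s, 11, 14), (16, 16, s, 35, 2), (16, 16, s, 35, 25), (16, 16, s, 35, 27), (16, 18, q, 40, 2), (16, 18, q, 40, 25), (16, 18, q, 40, 27), (16, 34, z, 23, 2), (16, 34, z, 23, 25), (16, 34, z, 23, 27), (16, 4, a, 19, 2), (16, 4, a, 19, 25), (16, 4, a, 19, 27), (16, 40, z, 14, 2), (16, 40, z, 14, 25), (16, 40, z, 14, 27)}
Natural join on E: {(16, 34, z, 23, 2, y), (16, 34, z, 23, 25, y), (16, 34, z, 23, 27, y), (16, 4, a, 19, 2, m), (16, 4, a, 19, 25, m), (16, 4, a, 19, 27, m), (16, 40, z, 14, 2, u), (16, 40, z, 14, 25, u), (16, 40, z, 14, 27, u)}
σ[C != 27]: keep tuples satisfying C != 27 → {(16, 34, z, 23, 2, y), (16, 34, z, 23, 25, y), (16, 4, a, 19, 2, m), (16, 4, a, 19, 25, m), (16, 40, z, 14, 2, u), (16, 40, z, 14, 25, u)}
σ[D != u]: keep tuples satisfying D != u → {(16, 34, z, 23, 2, y), (16, 34, z, 23, 25, y), (16, 4, a, 19, 2, m), (16, 4, a, 19, 25, m)}
π_{D, A} gives {(m, 16), (y, 16)} (2 duplicate(s) eliminated).
Taking the difference: {(y, 16)}
π_{A, D} gives {(16, y)}.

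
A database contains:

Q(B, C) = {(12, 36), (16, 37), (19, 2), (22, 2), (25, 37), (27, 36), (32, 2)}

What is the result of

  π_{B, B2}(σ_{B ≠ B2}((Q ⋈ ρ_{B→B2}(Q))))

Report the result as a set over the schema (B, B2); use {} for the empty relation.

{(12, 27), (16, 25), (19, 22), (19, 32), (22, 19), (22, 32), (25, 16), (27, 12), (32, 19), (32, 22)}

ρ[B→B2]: schema becomes (B2, C); tuples unchanged.
Q ⋈ ρ_{B→B2}(Q) (natural join on C): {(12, 36, 12), (12, 36, 27), (16, 37, 16), (16, 37, 25), (19, 2, 19), (19, 2, 22), (19, 2, 32), (22, 2, 19), (22, 2, 22), (22, 2, 32), (25, 37, 16), (25, 37, 25), (27, 36, 12), (27, 36, 27), (32, 2, 19), (32, 2, 22), (32, 2, 32)}
Selection B ≠ B2: {(12, 36, 27), (16, 37, 25), (19, 2, 22), (19, 2, 32), (22, 2, 19), (22, 2, 32), (25, 37, 16), (27, 36, 12), (32, 2, 19), (32, 2, 22)}
Projecting to B, B2: {(12, 27), (16, 25), (19, 22), (19, 32), (22, 19), (22, 32), (25, 16), (27, 12), (32, 19), (32, 22)}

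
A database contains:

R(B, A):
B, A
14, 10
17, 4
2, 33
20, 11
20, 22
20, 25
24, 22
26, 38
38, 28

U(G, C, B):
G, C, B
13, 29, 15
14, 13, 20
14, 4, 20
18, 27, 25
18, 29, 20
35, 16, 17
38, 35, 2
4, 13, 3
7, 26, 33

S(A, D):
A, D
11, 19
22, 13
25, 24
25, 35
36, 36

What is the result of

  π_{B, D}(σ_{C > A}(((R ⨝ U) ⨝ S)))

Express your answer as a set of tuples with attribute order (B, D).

{(20, 13), (20, 19), (20, 24), (20, 35)}

Natural join on B: {(17, 4, 35, 16), (2, 33, 38, 35), (20, 11, 14, 13), (20, 11, 14, 4), (20, 11, 18, 29), (20, 22, 14, 13), (20, 22, 14, 4), (20, 22, 18, 29), (20, 25, 14, 13), (20, 25, 14, 4), (20, 25, 18, 29)}
Natural join on A: {(20, 11, 14, 13, 19), (20, 11, 14, 4, 19), (20, 11, 18, 29, 19), (20, 22, 14, 13, 13), (20, 22, 14, 4, 13), (20, 22, 18, 29, 13), (20, 25, 14, 13, 24), (20, 25, 14, 13, 35), (20, 25, 14, 4, 24), (20, 25, 14, 4, 35), (20, 25, 18, 29, 24), (20, 25, 18, 29, 35)}
Apply σ_{C > A}; surviving tuples: {(20, 11, 14, 13, 19), (20, 11, 18, 29, 19), (20, 22, 18, 29, 13), (20, 25, 18, 29, 24), (20, 25, 18, 29, 35)}
Keep only column(s) B, D (1 duplicate(s) eliminated): {(20, 13), (20, 19), (20, 24), (20, 35)}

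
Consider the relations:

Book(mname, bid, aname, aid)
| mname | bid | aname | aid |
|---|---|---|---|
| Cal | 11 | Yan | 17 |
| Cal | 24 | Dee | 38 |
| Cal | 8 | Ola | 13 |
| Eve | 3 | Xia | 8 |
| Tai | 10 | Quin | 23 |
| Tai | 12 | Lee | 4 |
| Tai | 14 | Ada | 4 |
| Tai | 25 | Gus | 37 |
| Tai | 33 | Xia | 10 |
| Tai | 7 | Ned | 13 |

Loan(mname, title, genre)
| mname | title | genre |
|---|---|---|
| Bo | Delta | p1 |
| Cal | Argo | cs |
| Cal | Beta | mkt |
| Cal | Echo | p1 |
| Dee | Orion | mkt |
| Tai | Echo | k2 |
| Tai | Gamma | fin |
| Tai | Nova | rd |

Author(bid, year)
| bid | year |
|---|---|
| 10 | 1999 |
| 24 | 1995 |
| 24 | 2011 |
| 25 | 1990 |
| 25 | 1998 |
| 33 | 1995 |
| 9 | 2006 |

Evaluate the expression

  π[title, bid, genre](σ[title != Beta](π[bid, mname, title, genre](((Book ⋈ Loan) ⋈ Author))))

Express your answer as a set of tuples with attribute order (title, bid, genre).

Book ⋈ Loan (natural join on mname): {(Cal, 11, Yan, 17, Argo, cs), (Cal, 11, Yan, 17, Beta, mkt), (Cal, 11, Yan, 17, Echo, p1), (Cal, 24, Dee, 38, Argo, cs), (Cal, 24, Dee, 38, Beta, mkt), (Cal, 24, Dee, 38, Echo, p1), (Cal, 8, Ola, 13, Argo, cs), (Cal, 8, Ola, 13, Beta, mkt), (Cal, 8, Ola, 13, Echo, p1), (Tai, 10, Quin, 23, Echo, k2), (Tai, 10, Quin, 23, Gamma, fin), (Tai, 10, Quin, 23, Nova, rd), (Tai, 12, Lee, 4, Echo, k2), (Tai, 12, Lee, 4, Gamma, fin), (Tai, 12, Lee, 4, Nova, rd), (Tai, 14, Ada, 4, Echo, k2), (Tai, 14, Ada, 4, Gamma, fin), (Tai, 14, Ada, 4, Nova, rd), (Tai, 25, Gus, 37, Echo, k2), (Tai, 25, Gus, 37, Gamma, fin), (Tai, 25, Gus, 37, Nova, rd), (Tai, 33, Xia, 10, Echo, k2), (Tai, 33, Xia, 10, Gamma, fin), (Tai, 33, Xia, 10, Nova, rd), (Tai, 7, Ned, 13, Echo, k2), (Tai, 7, Ned, 13, Gamma, fin), (Tai, 7, Ned, 13, Nova, rd)}
(Book ⋈ Loan) ⋈ Author (natural join on bid): {(Cal, 24, Dee, 38, Argo, cs, 1995), (Cal, 24, Dee, 38, Argo, cs, 2011), (Cal, 24, Dee, 38, Beta, mkt, 1995), (Cal, 24, Dee, 38, Beta, mkt, 2011), (Cal, 24, Dee, 38, Echo, p1, 1995), (Cal, 24, Dee, 38, Echo, p1, 2011), (Tai, 10, Quin, 23, Echo, k2, 1999), (Tai, 10, Quin, 23, Gamma, fin, 1999), (Tai, 10, Quin, 23, Nova, rd, 1999), (Tai, 25, Gus, 37, Echo, k2, 1990), (Tai, 25, Gus, 37, Echo, k2, 1998), (Tai, 25, Gus, 37, Gamma, fin, 1990), (Tai, 25, Gus, 37, Gamma, fin, 1998), (Tai, 25, Gus, 37, Nova, rd, 1990), (Tai, 25, Gus, 37, Nova, rd, 1998), (Tai, 33, Xia, 10, Echo, k2, 1995), (Tai, 33, Xia, 10, Gamma, fin, 1995), (Tai, 33, Xia, 10, Nova, rd, 1995)}
Projecting to bid, mname, title, genre (6 duplicate(s) eliminated): {(10, Tai, Echo, k2), (10, Tai, Gamma, fin), (10, Tai, Nova, rd), (24, Cal, Argo, cs), (24, Cal, Beta, mkt), (24, Cal, Echo, p1), (25, Tai, Echo, k2), (25, Tai, Gamma, fin), (25, Tai, Nova, rd), (33, Tai, Echo, k2), (33, Tai, Gamma, fin), (33, Tai, Nova, rd)}
σ[title != Beta]: keep tuples satisfying title != Beta → {(10, Tai, Echo, k2), (10, Tai, Gamma, fin), (10, Tai, Nova, rd), (24, Cal, Argo, cs), (24, Cal, Echo, p1), (25, Tai, Echo, k2), (25, Tai, Gamma, fin), (25, Tai, Nova, rd), (33, Tai, Echo, k2), (33, Tai, Gamma, fin), (33, Tai, Nova, rd)}
Projecting to title, bid, genre: {(Argo, 24, cs), (Echo, 10, k2), (Echo, 24, p1), (Echo, 25, k2), (Echo, 33, k2), (Gamma, 10, fin), (Gamma, 25, fin), (Gamma, 33, fin), (Nova, 10, rd), (Nova, 25, rd), (Nova, 33, rd)}

{(Argo, 24, cs), (Echo, 10, k2), (Echo, 24, p1), (Echo, 25, k2), (Echo, 33, k2), (Gamma, 10, fin), (Gamma, 25, fin), (Gamma, 33, fin), (Nova, 10, rd), (Nova, 25, rd), (Nova, 33, rd)}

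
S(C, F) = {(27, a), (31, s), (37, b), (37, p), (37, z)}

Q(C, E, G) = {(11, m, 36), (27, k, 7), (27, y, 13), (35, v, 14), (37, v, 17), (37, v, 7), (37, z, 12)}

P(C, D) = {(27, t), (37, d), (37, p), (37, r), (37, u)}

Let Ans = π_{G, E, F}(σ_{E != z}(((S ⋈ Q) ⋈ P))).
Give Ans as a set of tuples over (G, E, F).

{(13, y, a), (17, v, b), (17, v, p), (17, v, z), (7, k, a), (7, v, b), (7, v, p), (7, v, z)}

S ⋈ Q (natural join on C): {(27, a, k, 7), (27, a, y, 13), (37, b, v, 17), (37, b, v, 7), (37, b, z, 12), (37, p, v, 17), (37, p, v, 7), (37, p, z, 12), (37, z, v, 17), (37, z, v, 7), (37, z, z, 12)}
(S ⋈ Q) ⋈ P (natural join on C): {(27, a, k, 7, t), (27, a, y, 13, t), (37, b, v, 17, d), (37, b, v, 17, p), (37, b, v, 17, r), (37, b, v, 17, u), (37, b, v, 7, d), (37, b, v, 7, p), (37, b, v, 7, r), (37, b, v, 7, u), (37, b, z, 12, d), (37, b, z, 12, p), (37, b, z, 12, r), (37, b, z, 12, u), (37, p, v, 17, d), (37, p, v, 17, p), (37, p, v, 17, r), (37, p, v, 17, u), (37, p, v, 7, d), (37, p, v, 7, p), (37, p, v, 7, r), (37, p, v, 7, u), (37, p, z, 12, d), (37, p, z, 12, p), (37, p, z, 12, r), (37, p, z, 12, u), (37, z, v, 17, d), (37, z, v, 17, p), (37, z, v, 17, r), (37, z, v, 17, u), (37, z, v, 7, d), (37, z, v, 7, p), (37, z, v, 7, r), (37, z, v, 7, u), (37, z, z, 12, d), (37, z, z, 12, p), (37, z, z, 12, r), (37, z, z, 12, u)}
Apply σ_{E != z}; surviving tuples: {(27, a, k, 7, t), (27, a, y, 13, t), (37, b, v, 17, d), (37, b, v, 17, p), (37, b, v, 17, r), (37, b, v, 17, u), (37, b, v, 7, d), (37, b, v, 7, p), (37, b, v, 7, r), (37, b, v, 7, u), (37, p, v, 17, d), (37, p, v, 17, p), (37, p, v, 17, r), (37, p, v, 17, u), (37, p, v, 7, d), (37, p, v, 7, p), (37, p, v, 7, r), (37, p, v, 7, u), (37, z, v, 17, d), (37, z, v, 17, p), (37, z, v, 17, r), (37, z, v, 17, u), (37, z, v, 7, d), (37, z, v, 7, p), (37, z, v, 7, r), (37, z, v, 7, u)}
Projecting to G, E, F (18 duplicate(s) eliminated): {(13, y, a), (17, v, b), (17, v, p), (17, v, z), (7, k, a), (7, v, b), (7, v, p), (7, v, z)}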